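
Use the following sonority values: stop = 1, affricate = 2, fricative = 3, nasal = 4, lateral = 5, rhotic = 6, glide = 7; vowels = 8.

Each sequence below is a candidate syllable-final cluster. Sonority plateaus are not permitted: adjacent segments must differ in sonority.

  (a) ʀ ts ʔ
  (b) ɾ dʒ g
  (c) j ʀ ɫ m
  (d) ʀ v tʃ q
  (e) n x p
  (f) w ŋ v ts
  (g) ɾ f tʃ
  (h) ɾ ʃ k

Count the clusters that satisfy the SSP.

(a) ʀ ts ʔ: profile 6-2-1 — obeys.
(b) ɾ dʒ g: profile 6-2-1 — obeys.
(c) j ʀ ɫ m: profile 7-6-5-4 — obeys.
(d) ʀ v tʃ q: profile 6-3-2-1 — obeys.
(e) n x p: profile 4-3-1 — obeys.
(f) w ŋ v ts: profile 7-4-3-2 — obeys.
(g) ɾ f tʃ: profile 6-3-2 — obeys.
(h) ɾ ʃ k: profile 6-3-1 — obeys.

8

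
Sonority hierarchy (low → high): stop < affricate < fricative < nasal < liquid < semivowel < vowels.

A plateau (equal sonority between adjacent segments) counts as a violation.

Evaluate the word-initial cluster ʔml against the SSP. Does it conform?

/ʔ/ — stop, sonority 1.
/m/ — nasal, sonority 4.
/l/ — liquid, sonority 5.
The profile 1-4-5 strictly rises, so the word-initial cluster satisfies the SSP.

yes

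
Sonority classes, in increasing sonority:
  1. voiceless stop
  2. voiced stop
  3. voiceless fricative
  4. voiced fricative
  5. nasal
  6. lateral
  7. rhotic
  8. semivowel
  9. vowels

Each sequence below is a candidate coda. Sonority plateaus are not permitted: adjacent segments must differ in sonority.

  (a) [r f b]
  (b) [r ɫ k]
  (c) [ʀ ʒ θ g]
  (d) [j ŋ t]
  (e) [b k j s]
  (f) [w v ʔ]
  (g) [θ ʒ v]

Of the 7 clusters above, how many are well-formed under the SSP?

5

(a) [r f b]: profile 7-3-2 — obeys.
(b) [r ɫ k]: profile 7-6-1 — obeys.
(c) [ʀ ʒ θ g]: profile 7-4-3-2 — obeys.
(d) [j ŋ t]: profile 8-5-1 — obeys.
(e) [b k j s]: profile 2-1-8-3 — violates.
(f) [w v ʔ]: profile 8-4-1 — obeys.
(g) [θ ʒ v]: profile 3-4-4 — violates.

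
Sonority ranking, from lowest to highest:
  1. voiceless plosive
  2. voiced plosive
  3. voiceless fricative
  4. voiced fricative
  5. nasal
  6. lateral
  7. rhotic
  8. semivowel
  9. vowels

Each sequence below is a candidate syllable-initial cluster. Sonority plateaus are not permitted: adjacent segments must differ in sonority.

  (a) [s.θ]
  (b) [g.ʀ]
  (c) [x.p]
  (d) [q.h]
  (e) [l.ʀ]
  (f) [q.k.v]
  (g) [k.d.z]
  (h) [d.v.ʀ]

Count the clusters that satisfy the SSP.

(a) 3-3 → violates
(b) 2-7 → obeys
(c) 3-1 → violates
(d) 1-3 → obeys
(e) 6-7 → obeys
(f) 1-1-4 → violates
(g) 1-2-4 → obeys
(h) 2-4-7 → obeys

5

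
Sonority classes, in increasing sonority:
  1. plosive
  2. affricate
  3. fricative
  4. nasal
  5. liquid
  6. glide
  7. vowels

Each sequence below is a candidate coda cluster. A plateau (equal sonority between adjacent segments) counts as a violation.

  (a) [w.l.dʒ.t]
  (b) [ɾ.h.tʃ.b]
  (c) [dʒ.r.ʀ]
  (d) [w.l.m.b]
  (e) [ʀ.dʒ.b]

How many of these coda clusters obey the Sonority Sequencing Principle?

4

(a) 6-5-2-1 → obeys
(b) 5-3-2-1 → obeys
(c) 2-5-5 → violates
(d) 6-5-4-1 → obeys
(e) 5-2-1 → obeys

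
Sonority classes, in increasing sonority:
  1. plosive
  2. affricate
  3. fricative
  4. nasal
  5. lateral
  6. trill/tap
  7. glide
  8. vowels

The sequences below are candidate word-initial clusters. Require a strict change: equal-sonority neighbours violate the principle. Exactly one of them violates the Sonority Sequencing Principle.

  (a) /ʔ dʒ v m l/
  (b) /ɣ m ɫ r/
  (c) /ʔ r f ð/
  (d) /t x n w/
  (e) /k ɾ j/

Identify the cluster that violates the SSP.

(a) /ʔ dʒ v m l/: profile 1-2-3-4-5 — obeys.
(b) /ɣ m ɫ r/: profile 3-4-5-6 — obeys.
(c) /ʔ r f ð/: profile 1-6-3-3 — violates.
(d) /t x n w/: profile 1-3-4-7 — obeys.
(e) /k ɾ j/: profile 1-6-7 — obeys.

c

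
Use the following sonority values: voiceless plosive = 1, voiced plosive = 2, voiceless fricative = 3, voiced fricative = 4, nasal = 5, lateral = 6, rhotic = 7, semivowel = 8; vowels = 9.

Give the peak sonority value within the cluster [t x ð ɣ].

/t/ is a voiceless plosive (sonority 1).
/x/ is a voiceless fricative (sonority 3).
/ð/ is a voiced fricative (sonority 4).
/ɣ/ is a voiced fricative (sonority 4).
The maximum is 4.

4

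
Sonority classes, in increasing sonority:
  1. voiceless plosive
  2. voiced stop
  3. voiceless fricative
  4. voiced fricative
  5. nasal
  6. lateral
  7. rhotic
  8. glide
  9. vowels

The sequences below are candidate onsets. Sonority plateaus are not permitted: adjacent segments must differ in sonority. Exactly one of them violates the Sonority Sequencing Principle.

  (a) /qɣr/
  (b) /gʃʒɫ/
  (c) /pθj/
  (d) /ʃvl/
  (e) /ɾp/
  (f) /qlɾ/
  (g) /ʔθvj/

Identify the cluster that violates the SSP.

e

(a) 1-4-7 → obeys
(b) 2-3-4-6 → obeys
(c) 1-3-8 → obeys
(d) 3-4-6 → obeys
(e) 7-1 → violates
(f) 1-6-7 → obeys
(g) 1-3-4-8 → obeys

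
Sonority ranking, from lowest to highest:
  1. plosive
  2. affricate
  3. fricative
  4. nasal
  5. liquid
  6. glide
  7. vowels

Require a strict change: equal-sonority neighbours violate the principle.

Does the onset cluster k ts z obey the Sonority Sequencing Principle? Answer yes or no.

/k/: plosive = 1.
/ts/: affricate = 2.
/z/: fricative = 3.
The profile 1-2-3 strictly rises, so the onset cluster satisfies the SSP.

yes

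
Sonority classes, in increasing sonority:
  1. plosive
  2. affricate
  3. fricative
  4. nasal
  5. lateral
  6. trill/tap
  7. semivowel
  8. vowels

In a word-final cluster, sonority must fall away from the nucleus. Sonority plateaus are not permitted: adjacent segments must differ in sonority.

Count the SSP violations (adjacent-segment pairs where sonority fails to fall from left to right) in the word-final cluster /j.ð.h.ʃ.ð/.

3

/j/ — semivowel, sonority 7.
/ð/ — fricative, sonority 3.
/h/ — fricative, sonority 3.
/ʃ/ — fricative, sonority 3.
/ð/ — fricative, sonority 3.
/j/→/ð/: 7→3 (falls) — ok.
/ð/→/h/: 3→3 (plateau) — violation.
/h/→/ʃ/: 3→3 (plateau) — violation.
/ʃ/→/ð/: 3→3 (plateau) — violation.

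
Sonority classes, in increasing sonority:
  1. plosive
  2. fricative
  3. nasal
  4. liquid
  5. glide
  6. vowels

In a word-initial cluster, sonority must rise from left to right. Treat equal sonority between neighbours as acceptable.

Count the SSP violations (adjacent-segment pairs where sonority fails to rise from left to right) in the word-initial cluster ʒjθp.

/ʒ/: fricative = 2.
/j/: glide = 5.
/θ/: fricative = 2.
/p/: plosive = 1.
/ʒ/→/j/: 2→5 (rises) — ok.
/j/→/θ/: 5→2 (does not rise) — violation.
/θ/→/p/: 2→1 (does not rise) — violation.

2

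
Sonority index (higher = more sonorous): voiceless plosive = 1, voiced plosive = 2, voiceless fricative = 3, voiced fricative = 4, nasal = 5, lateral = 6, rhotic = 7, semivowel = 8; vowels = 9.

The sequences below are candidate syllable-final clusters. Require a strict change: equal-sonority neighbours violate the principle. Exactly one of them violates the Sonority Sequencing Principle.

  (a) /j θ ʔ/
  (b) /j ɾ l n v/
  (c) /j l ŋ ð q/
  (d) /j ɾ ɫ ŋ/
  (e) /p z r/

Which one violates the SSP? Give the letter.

e

(a) sonority 8-3-1: well-formed.
(b) sonority 8-7-6-5-4: well-formed.
(c) sonority 8-6-5-4-1: well-formed.
(d) sonority 8-7-6-5: well-formed.
(e) sonority 1-4-7: ill-formed.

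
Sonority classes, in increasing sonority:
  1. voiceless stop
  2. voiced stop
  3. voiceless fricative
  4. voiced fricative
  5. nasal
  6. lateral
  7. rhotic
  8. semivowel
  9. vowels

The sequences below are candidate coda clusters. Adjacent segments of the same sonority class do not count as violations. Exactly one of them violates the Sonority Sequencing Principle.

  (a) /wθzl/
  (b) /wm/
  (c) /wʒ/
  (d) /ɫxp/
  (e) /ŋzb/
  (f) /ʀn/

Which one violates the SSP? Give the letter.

a

(a) /wθzl/: profile 8-3-4-6 — violates.
(b) /wm/: profile 8-5 — obeys.
(c) /wʒ/: profile 8-4 — obeys.
(d) /ɫxp/: profile 6-3-1 — obeys.
(e) /ŋzb/: profile 5-4-2 — obeys.
(f) /ʀn/: profile 7-5 — obeys.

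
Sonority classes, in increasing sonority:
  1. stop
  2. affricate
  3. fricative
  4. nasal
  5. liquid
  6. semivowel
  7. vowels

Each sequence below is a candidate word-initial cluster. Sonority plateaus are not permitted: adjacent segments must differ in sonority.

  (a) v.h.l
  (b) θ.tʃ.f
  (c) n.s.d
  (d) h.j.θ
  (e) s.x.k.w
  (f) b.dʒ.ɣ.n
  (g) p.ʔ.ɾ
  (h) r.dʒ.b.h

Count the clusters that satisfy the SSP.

(a) v.h.l: profile 3-3-5 — violates.
(b) θ.tʃ.f: profile 3-2-3 — violates.
(c) n.s.d: profile 4-3-1 — violates.
(d) h.j.θ: profile 3-6-3 — violates.
(e) s.x.k.w: profile 3-3-1-6 — violates.
(f) b.dʒ.ɣ.n: profile 1-2-3-4 — obeys.
(g) p.ʔ.ɾ: profile 1-1-5 — violates.
(h) r.dʒ.b.h: profile 5-2-1-3 — violates.

1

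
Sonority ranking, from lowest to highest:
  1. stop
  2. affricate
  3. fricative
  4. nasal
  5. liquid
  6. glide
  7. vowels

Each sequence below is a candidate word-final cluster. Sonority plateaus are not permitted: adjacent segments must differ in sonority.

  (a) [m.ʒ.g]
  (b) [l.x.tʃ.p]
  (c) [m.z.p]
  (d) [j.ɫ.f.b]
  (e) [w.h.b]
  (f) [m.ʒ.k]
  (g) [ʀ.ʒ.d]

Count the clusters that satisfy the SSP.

7

(a) [m.ʒ.g]: profile 4-3-1 — obeys.
(b) [l.x.tʃ.p]: profile 5-3-2-1 — obeys.
(c) [m.z.p]: profile 4-3-1 — obeys.
(d) [j.ɫ.f.b]: profile 6-5-3-1 — obeys.
(e) [w.h.b]: profile 6-3-1 — obeys.
(f) [m.ʒ.k]: profile 4-3-1 — obeys.
(g) [ʀ.ʒ.d]: profile 5-3-1 — obeys.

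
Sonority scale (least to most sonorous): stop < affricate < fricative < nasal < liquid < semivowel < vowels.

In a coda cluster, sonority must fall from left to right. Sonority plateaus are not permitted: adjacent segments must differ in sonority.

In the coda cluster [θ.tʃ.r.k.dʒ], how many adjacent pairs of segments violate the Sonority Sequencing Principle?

/θ/: fricative = 3.
/tʃ/: affricate = 2.
/r/: liquid = 5.
/k/: stop = 1.
/dʒ/: affricate = 2.
/θ/→/tʃ/: 3→2 (falls) — ok.
/tʃ/→/r/: 2→5 (does not fall) — violation.
/r/→/k/: 5→1 (falls) — ok.
/k/→/dʒ/: 1→2 (does not fall) — violation.

2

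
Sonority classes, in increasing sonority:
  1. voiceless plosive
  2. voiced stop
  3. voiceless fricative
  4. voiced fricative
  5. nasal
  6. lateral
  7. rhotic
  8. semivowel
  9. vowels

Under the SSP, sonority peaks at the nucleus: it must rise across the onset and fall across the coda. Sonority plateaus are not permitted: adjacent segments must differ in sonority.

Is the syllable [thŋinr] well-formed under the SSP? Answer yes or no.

Onset: /t/ is a voiceless plosive (sonority 1), /h/ is a voiceless fricative (sonority 3), /ŋ/ is a nasal (sonority 5); then the nucleus /i/ (sonority 9).
Onset profile 1-3-5-9 — rises to the nucleus.
Coda: /n/ is a nasal (sonority 5), /r/ is a rhotic (sonority 7).
Coda profile 9-5-7 — does not strictly fall throughout.

no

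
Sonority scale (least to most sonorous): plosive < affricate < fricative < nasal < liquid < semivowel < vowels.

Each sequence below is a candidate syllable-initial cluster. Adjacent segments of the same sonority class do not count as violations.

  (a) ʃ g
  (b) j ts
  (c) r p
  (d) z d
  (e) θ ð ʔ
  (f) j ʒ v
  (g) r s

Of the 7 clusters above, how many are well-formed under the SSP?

0

(a) sonority 3-1: ill-formed.
(b) sonority 6-2: ill-formed.
(c) sonority 5-1: ill-formed.
(d) sonority 3-1: ill-formed.
(e) sonority 3-3-1: ill-formed.
(f) sonority 6-3-3: ill-formed.
(g) sonority 5-3: ill-formed.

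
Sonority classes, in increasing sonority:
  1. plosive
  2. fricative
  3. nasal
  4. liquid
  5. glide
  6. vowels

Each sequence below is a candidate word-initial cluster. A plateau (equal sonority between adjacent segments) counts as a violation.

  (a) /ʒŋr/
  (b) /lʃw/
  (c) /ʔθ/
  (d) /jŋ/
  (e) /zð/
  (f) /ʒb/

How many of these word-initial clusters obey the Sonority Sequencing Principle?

2

(a) /ʒŋr/: profile 2-3-4 — obeys.
(b) /lʃw/: profile 4-2-5 — violates.
(c) /ʔθ/: profile 1-2 — obeys.
(d) /jŋ/: profile 5-3 — violates.
(e) /zð/: profile 2-2 — violates.
(f) /ʒb/: profile 2-1 — violates.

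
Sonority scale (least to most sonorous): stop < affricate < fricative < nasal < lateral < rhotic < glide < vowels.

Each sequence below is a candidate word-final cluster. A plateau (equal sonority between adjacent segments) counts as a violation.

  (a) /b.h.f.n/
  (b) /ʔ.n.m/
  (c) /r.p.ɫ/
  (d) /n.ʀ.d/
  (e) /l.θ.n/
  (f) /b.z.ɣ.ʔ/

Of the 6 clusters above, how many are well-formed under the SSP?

(a) sonority 1-3-3-4: ill-formed.
(b) sonority 1-4-4: ill-formed.
(c) sonority 6-1-5: ill-formed.
(d) sonority 4-6-1: ill-formed.
(e) sonority 5-3-4: ill-formed.
(f) sonority 1-3-3-1: ill-formed.

0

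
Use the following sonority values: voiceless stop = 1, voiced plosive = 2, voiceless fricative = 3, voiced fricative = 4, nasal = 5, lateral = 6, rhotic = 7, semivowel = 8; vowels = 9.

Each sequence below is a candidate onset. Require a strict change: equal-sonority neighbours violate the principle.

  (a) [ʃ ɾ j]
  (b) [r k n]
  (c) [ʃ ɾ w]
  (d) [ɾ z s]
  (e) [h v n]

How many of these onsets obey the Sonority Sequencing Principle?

(a) sonority 3-7-8: well-formed.
(b) sonority 7-1-5: ill-formed.
(c) sonority 3-7-8: well-formed.
(d) sonority 7-4-3: ill-formed.
(e) sonority 3-4-5: well-formed.

3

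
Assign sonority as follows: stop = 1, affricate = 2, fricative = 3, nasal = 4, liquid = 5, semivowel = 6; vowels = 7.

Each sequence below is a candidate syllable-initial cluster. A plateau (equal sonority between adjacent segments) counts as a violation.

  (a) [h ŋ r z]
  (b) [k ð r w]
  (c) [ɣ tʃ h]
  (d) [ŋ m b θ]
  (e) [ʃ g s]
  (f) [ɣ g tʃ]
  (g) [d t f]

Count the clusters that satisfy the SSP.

(a) sonority 3-4-5-3: ill-formed.
(b) sonority 1-3-5-6: well-formed.
(c) sonority 3-2-3: ill-formed.
(d) sonority 4-4-1-3: ill-formed.
(e) sonority 3-1-3: ill-formed.
(f) sonority 3-1-2: ill-formed.
(g) sonority 1-1-3: ill-formed.

1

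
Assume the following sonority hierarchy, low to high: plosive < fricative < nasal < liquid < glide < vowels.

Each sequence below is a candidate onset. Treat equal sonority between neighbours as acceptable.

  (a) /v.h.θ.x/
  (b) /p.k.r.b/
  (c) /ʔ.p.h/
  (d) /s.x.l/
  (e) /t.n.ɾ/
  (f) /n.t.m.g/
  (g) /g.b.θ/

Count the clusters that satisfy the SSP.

(a) sonority 2-2-2-2: well-formed.
(b) sonority 1-1-4-1: ill-formed.
(c) sonority 1-1-2: well-formed.
(d) sonority 2-2-4: well-formed.
(e) sonority 1-3-4: well-formed.
(f) sonority 3-1-3-1: ill-formed.
(g) sonority 1-1-2: well-formed.

5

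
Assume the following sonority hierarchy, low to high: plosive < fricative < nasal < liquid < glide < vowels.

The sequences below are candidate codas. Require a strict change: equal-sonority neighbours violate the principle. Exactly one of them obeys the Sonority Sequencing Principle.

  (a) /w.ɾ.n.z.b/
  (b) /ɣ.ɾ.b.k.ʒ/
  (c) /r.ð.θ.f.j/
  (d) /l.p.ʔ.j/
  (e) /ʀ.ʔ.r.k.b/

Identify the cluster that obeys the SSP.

a

(a) 5-4-3-2-1 → obeys
(b) 2-4-1-1-2 → violates
(c) 4-2-2-2-5 → violates
(d) 4-1-1-5 → violates
(e) 4-1-4-1-1 → violates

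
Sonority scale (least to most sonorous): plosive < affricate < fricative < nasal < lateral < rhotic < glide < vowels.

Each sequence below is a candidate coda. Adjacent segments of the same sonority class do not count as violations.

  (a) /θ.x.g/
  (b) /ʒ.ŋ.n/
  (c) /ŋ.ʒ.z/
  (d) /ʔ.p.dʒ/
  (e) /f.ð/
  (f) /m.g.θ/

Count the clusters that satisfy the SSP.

(a) 3-3-1 → obeys
(b) 3-4-4 → violates
(c) 4-3-3 → obeys
(d) 1-1-2 → violates
(e) 3-3 → obeys
(f) 4-1-3 → violates

3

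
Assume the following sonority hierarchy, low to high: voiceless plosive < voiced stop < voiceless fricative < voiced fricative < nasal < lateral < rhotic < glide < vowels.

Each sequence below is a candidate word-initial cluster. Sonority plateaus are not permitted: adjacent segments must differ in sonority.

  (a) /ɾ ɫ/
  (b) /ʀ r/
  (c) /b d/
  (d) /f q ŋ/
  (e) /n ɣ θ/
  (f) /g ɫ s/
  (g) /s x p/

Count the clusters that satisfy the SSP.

0

(a) 7-6 → violates
(b) 7-7 → violates
(c) 2-2 → violates
(d) 3-1-5 → violates
(e) 5-4-3 → violates
(f) 2-6-3 → violates
(g) 3-3-1 → violates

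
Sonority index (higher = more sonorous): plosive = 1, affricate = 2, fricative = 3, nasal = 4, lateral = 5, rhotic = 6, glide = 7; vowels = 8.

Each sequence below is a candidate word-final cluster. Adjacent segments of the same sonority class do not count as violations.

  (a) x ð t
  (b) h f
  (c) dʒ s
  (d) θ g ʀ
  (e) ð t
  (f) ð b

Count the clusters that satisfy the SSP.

(a) sonority 3-3-1: well-formed.
(b) sonority 3-3: well-formed.
(c) sonority 2-3: ill-formed.
(d) sonority 3-1-6: ill-formed.
(e) sonority 3-1: well-formed.
(f) sonority 3-1: well-formed.

4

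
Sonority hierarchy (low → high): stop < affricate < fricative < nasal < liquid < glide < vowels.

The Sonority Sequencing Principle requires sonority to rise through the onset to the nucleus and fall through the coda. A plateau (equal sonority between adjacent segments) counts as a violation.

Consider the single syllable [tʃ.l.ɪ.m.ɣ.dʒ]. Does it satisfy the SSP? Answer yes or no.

yes

Onset: /tʃ/ is an affricate (sonority 2), /l/ is a liquid (sonority 5); then the nucleus /ɪ/ (sonority 7).
Onset profile 2-5-7 — rises to the nucleus.
Coda: /m/ is a nasal (sonority 4), /ɣ/ is a fricative (sonority 3), /dʒ/ is an affricate (sonority 2).
Coda profile 7-4-3-2 — falls from the nucleus.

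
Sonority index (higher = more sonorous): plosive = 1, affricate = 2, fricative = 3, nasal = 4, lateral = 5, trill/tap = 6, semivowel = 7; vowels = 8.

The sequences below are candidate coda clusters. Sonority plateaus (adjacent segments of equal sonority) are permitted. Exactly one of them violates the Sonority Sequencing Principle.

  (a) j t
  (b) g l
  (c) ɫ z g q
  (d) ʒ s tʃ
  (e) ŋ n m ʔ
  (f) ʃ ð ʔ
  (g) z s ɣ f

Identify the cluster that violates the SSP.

(a) 7-1 → obeys
(b) 1-5 → violates
(c) 5-3-1-1 → obeys
(d) 3-3-2 → obeys
(e) 4-4-4-1 → obeys
(f) 3-3-1 → obeys
(g) 3-3-3-3 → obeys

b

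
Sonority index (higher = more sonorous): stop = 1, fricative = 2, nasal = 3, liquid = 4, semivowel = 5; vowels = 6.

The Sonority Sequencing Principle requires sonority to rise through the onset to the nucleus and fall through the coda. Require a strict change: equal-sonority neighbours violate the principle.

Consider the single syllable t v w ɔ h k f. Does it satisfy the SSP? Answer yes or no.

no

Onset: /t/ is a stop (sonority 1), /v/ is a fricative (sonority 2), /w/ is a semivowel (sonority 5); then the nucleus /ɔ/ (sonority 6).
Onset profile 1-2-5-6 — rises to the nucleus.
Coda: /h/ is a fricative (sonority 2), /k/ is a stop (sonority 1), /f/ is a fricative (sonority 2).
Coda profile 6-2-1-2 — does not strictly fall throughout.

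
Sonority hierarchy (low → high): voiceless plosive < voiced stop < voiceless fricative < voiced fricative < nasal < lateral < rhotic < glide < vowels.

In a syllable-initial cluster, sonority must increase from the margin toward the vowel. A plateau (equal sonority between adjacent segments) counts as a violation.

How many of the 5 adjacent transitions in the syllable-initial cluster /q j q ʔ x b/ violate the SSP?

/q/: voiceless plosive = 1.
/j/: glide = 8.
/q/: voiceless plosive = 1.
/ʔ/: voiceless plosive = 1.
/x/: voiceless fricative = 3.
/b/: voiced stop = 2.
/q/→/j/: 1→8 (rises) — ok.
/j/→/q/: 8→1 (does not rise) — violation.
/q/→/ʔ/: 1→1 (plateau) — violation.
/ʔ/→/x/: 1→3 (rises) — ok.
/x/→/b/: 3→2 (does not rise) — violation.

3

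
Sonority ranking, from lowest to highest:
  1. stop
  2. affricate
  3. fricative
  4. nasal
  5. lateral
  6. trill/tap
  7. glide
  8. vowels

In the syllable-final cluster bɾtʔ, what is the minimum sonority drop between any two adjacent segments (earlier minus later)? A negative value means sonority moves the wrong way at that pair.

/b/: stop = 1.
/ɾ/: trill/tap = 6.
/t/: stop = 1.
/ʔ/: stop = 1.
/b/→/ɾ/: change -5.
/ɾ/→/t/: change +5.
/t/→/ʔ/: change +0.
Minimum = -5.

-5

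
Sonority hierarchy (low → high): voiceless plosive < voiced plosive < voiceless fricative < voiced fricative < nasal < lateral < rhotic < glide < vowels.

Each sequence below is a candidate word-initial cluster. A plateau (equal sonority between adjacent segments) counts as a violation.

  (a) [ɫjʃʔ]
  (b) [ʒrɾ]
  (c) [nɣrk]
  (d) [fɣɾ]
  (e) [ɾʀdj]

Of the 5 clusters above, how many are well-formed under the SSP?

(a) [ɫjʃʔ]: profile 6-8-3-1 — violates.
(b) [ʒrɾ]: profile 4-7-7 — violates.
(c) [nɣrk]: profile 5-4-7-1 — violates.
(d) [fɣɾ]: profile 3-4-7 — obeys.
(e) [ɾʀdj]: profile 7-7-2-8 — violates.

1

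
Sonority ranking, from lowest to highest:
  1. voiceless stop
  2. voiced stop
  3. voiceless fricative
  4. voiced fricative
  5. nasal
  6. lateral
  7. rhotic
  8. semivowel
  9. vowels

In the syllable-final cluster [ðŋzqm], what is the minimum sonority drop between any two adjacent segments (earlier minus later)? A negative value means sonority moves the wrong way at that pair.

-4

/ð/: voiced fricative = 4.
/ŋ/: nasal = 5.
/z/: voiced fricative = 4.
/q/: voiceless stop = 1.
/m/: nasal = 5.
/ð/→/ŋ/: change -1.
/ŋ/→/z/: change +1.
/z/→/q/: change +3.
/q/→/m/: change -4.
Minimum = -4.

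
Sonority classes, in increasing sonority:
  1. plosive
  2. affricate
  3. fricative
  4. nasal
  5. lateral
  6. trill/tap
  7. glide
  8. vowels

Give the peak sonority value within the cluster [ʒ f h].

3

/ʒ/: fricative = 3.
/f/: fricative = 3.
/h/: fricative = 3.
The maximum is 3.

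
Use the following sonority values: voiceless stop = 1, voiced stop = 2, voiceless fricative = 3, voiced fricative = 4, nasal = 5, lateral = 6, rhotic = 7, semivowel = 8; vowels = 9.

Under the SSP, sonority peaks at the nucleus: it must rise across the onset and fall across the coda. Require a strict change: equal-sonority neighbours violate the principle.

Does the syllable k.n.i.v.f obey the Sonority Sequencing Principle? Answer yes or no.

yes

Onset: /k/ is a voiceless stop (sonority 1), /n/ is a nasal (sonority 5); then the nucleus /i/ (sonority 9).
Onset profile 1-5-9 — rises to the nucleus.
Coda: /v/ is a voiced fricative (sonority 4), /f/ is a voiceless fricative (sonority 3).
Coda profile 9-4-3 — falls from the nucleus.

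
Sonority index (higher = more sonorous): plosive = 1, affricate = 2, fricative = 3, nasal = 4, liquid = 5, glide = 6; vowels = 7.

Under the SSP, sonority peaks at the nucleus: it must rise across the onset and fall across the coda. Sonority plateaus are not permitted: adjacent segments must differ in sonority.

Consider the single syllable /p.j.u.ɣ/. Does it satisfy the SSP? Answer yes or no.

yes

Onset: /p/ is a plosive (sonority 1), /j/ is a glide (sonority 6); then the nucleus /u/ (sonority 7).
Onset profile 1-6-7 — rises to the nucleus.
Coda: /ɣ/ is a fricative (sonority 3).
Coda profile 7-3 — falls from the nucleus.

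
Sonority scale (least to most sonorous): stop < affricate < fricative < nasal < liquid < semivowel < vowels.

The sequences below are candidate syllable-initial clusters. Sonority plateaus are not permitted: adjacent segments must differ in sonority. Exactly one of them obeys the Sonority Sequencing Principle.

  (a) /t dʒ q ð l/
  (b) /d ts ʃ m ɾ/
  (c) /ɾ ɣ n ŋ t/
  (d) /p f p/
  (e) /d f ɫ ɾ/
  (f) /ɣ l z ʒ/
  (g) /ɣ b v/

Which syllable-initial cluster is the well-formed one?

b

(a) /t dʒ q ð l/: profile 1-2-1-3-5 — violates.
(b) /d ts ʃ m ɾ/: profile 1-2-3-4-5 — obeys.
(c) /ɾ ɣ n ŋ t/: profile 5-3-4-4-1 — violates.
(d) /p f p/: profile 1-3-1 — violates.
(e) /d f ɫ ɾ/: profile 1-3-5-5 — violates.
(f) /ɣ l z ʒ/: profile 3-5-3-3 — violates.
(g) /ɣ b v/: profile 3-1-3 — violates.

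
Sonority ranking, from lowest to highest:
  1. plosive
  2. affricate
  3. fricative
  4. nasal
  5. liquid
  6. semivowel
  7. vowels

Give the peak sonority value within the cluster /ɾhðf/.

/ɾ/: liquid = 5.
/h/: fricative = 3.
/ð/: fricative = 3.
/f/: fricative = 3.
The maximum is 5.

5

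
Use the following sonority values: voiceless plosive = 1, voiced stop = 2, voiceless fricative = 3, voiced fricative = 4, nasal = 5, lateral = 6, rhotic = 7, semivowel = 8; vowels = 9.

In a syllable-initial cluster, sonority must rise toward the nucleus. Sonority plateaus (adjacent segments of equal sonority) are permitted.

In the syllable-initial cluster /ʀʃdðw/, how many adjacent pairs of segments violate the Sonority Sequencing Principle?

/ʀ/ is a rhotic (sonority 7).
/ʃ/ is a voiceless fricative (sonority 3).
/d/ is a voiced stop (sonority 2).
/ð/ is a voiced fricative (sonority 4).
/w/ is a semivowel (sonority 8).
/ʀ/→/ʃ/: 7→3 (does not rise) — violation.
/ʃ/→/d/: 3→2 (does not rise) — violation.
/d/→/ð/: 2→4 (rises) — ok.
/ð/→/w/: 4→8 (rises) — ok.

2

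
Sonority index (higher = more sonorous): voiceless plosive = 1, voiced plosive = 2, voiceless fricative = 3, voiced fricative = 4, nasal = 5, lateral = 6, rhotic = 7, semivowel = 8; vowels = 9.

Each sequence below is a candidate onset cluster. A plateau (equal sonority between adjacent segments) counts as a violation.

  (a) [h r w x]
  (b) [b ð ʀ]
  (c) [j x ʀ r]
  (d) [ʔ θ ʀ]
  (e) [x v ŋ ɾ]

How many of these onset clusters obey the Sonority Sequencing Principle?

3

(a) [h r w x]: profile 3-7-8-3 — violates.
(b) [b ð ʀ]: profile 2-4-7 — obeys.
(c) [j x ʀ r]: profile 8-3-7-7 — violates.
(d) [ʔ θ ʀ]: profile 1-3-7 — obeys.
(e) [x v ŋ ɾ]: profile 3-4-5-7 — obeys.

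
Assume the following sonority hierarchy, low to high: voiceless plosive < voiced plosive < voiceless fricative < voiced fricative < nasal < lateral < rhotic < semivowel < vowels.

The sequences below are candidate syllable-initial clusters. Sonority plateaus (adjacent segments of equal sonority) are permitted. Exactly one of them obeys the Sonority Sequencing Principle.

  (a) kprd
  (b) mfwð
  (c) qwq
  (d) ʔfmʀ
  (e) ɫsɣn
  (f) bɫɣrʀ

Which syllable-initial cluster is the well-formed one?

(a) kprd: profile 1-1-7-2 — violates.
(b) mfwð: profile 5-3-8-4 — violates.
(c) qwq: profile 1-8-1 — violates.
(d) ʔfmʀ: profile 1-3-5-7 — obeys.
(e) ɫsɣn: profile 6-3-4-5 — violates.
(f) bɫɣrʀ: profile 2-6-4-7-7 — violates.

d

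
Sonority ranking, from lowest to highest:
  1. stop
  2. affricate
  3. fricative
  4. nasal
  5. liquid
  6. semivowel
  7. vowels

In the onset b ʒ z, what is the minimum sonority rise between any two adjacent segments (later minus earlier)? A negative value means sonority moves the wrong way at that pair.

0

/b/ — stop, sonority 1.
/ʒ/ — fricative, sonority 3.
/z/ — fricative, sonority 3.
/b/→/ʒ/: change +2.
/ʒ/→/z/: change +0.
Minimum = 0.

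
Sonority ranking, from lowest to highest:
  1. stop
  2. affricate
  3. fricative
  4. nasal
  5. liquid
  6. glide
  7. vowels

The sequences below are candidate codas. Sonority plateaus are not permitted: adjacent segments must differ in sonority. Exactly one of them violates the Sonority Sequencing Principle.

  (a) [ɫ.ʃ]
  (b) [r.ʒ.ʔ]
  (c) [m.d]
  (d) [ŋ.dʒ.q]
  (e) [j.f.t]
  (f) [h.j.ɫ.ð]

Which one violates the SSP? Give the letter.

f

(a) sonority 5-3: well-formed.
(b) sonority 5-3-1: well-formed.
(c) sonority 4-1: well-formed.
(d) sonority 4-2-1: well-formed.
(e) sonority 6-3-1: well-formed.
(f) sonority 3-6-5-3: ill-formed.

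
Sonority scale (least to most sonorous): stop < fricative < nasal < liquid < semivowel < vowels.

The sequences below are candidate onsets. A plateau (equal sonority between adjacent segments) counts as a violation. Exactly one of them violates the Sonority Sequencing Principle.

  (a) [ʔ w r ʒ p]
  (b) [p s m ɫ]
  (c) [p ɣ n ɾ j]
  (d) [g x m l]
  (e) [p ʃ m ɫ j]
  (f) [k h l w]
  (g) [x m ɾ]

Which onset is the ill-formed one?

a

(a) sonority 1-5-4-2-1: ill-formed.
(b) sonority 1-2-3-4: well-formed.
(c) sonority 1-2-3-4-5: well-formed.
(d) sonority 1-2-3-4: well-formed.
(e) sonority 1-2-3-4-5: well-formed.
(f) sonority 1-2-4-5: well-formed.
(g) sonority 2-3-4: well-formed.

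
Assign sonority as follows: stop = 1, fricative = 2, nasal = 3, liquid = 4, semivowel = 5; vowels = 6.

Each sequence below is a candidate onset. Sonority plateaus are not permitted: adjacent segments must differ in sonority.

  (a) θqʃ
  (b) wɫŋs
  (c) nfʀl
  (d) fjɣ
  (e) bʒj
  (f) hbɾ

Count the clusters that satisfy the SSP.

1

(a) θqʃ: profile 2-1-2 — violates.
(b) wɫŋs: profile 5-4-3-2 — violates.
(c) nfʀl: profile 3-2-4-4 — violates.
(d) fjɣ: profile 2-5-2 — violates.
(e) bʒj: profile 1-2-5 — obeys.
(f) hbɾ: profile 2-1-4 — violates.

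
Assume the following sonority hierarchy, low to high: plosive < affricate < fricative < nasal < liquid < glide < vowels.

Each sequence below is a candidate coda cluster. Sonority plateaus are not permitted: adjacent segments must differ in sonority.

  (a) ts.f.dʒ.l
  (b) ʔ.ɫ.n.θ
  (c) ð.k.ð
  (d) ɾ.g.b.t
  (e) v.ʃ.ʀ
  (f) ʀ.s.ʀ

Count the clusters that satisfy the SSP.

0

(a) 2-3-2-5 → violates
(b) 1-5-4-3 → violates
(c) 3-1-3 → violates
(d) 5-1-1-1 → violates
(e) 3-3-5 → violates
(f) 5-3-5 → violates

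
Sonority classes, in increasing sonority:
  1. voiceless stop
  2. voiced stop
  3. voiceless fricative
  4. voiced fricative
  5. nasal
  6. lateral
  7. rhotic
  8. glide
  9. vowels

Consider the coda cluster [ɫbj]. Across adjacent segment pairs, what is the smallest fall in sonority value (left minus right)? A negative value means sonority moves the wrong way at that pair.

-6

/ɫ/ — lateral, sonority 6.
/b/ — voiced stop, sonority 2.
/j/ — glide, sonority 8.
/ɫ/→/b/: change +4.
/b/→/j/: change -6.
Minimum = -6.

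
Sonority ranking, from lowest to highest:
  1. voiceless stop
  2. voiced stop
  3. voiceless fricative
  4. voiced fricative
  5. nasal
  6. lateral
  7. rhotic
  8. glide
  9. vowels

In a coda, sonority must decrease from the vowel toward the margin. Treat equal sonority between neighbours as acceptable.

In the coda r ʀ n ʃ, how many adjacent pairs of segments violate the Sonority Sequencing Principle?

0

/r/ is a rhotic (sonority 7).
/ʀ/ is a rhotic (sonority 7).
/n/ is a nasal (sonority 5).
/ʃ/ is a voiceless fricative (sonority 3).
/r/→/ʀ/: 7→7 (plateau, allowed) — ok.
/ʀ/→/n/: 7→5 (falls) — ok.
/n/→/ʃ/: 5→3 (falls) — ok.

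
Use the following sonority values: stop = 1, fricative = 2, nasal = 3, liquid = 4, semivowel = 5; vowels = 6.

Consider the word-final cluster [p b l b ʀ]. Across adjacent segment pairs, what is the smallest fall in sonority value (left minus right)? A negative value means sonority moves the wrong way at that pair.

/p/ — stop, sonority 1.
/b/ — stop, sonority 1.
/l/ — liquid, sonority 4.
/b/ — stop, sonority 1.
/ʀ/ — liquid, sonority 4.
/p/→/b/: change +0.
/b/→/l/: change -3.
/l/→/b/: change +3.
/b/→/ʀ/: change -3.
Minimum = -3.

-3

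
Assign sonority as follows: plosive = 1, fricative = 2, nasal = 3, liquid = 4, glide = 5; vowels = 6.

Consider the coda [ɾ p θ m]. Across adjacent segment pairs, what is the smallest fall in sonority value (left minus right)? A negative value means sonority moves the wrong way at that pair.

-1

/ɾ/ is a liquid (sonority 4).
/p/ is a plosive (sonority 1).
/θ/ is a fricative (sonority 2).
/m/ is a nasal (sonority 3).
/ɾ/→/p/: change +3.
/p/→/θ/: change -1.
/θ/→/m/: change -1.
Minimum = -1.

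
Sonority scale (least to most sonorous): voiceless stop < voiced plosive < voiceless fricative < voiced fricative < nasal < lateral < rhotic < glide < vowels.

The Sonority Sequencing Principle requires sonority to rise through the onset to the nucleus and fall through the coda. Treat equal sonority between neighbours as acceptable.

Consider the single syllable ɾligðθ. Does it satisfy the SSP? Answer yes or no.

no

Onset: /ɾ/ is a rhotic (sonority 7), /l/ is a lateral (sonority 6); then the nucleus /i/ (sonority 9).
Onset profile 7-6-9 — does not rise throughout.
Coda: /g/ is a voiced plosive (sonority 2), /ð/ is a voiced fricative (sonority 4), /θ/ is a voiceless fricative (sonority 3).
Coda profile 9-2-4-3 — does not fall throughout.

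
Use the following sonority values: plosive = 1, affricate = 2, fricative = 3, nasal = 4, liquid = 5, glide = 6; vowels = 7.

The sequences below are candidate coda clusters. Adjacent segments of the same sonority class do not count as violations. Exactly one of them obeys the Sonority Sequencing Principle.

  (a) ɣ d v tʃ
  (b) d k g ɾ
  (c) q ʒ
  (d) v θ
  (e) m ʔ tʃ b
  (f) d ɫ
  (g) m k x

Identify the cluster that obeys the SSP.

(a) 3-1-3-2 → violates
(b) 1-1-1-5 → violates
(c) 1-3 → violates
(d) 3-3 → obeys
(e) 4-1-2-1 → violates
(f) 1-5 → violates
(g) 4-1-3 → violates

d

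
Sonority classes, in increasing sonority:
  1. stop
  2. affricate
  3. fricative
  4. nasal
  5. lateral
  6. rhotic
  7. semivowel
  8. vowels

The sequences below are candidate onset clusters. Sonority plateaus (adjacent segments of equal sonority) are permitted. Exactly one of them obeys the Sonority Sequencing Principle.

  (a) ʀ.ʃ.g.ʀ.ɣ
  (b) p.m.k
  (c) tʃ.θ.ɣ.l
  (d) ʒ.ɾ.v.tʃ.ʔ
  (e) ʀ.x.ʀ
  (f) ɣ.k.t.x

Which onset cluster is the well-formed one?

(a) ʀ.ʃ.g.ʀ.ɣ: profile 6-3-1-6-3 — violates.
(b) p.m.k: profile 1-4-1 — violates.
(c) tʃ.θ.ɣ.l: profile 2-3-3-5 — obeys.
(d) ʒ.ɾ.v.tʃ.ʔ: profile 3-6-3-2-1 — violates.
(e) ʀ.x.ʀ: profile 6-3-6 — violates.
(f) ɣ.k.t.x: profile 3-1-1-3 — violates.

c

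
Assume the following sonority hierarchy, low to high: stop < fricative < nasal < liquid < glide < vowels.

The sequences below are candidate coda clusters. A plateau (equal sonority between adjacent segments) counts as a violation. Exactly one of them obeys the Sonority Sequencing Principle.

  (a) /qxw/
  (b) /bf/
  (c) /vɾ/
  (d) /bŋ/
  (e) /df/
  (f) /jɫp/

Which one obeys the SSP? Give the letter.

f

(a) sonority 1-2-5: ill-formed.
(b) sonority 1-2: ill-formed.
(c) sonority 2-4: ill-formed.
(d) sonority 1-3: ill-formed.
(e) sonority 1-2: ill-formed.
(f) sonority 5-4-1: well-formed.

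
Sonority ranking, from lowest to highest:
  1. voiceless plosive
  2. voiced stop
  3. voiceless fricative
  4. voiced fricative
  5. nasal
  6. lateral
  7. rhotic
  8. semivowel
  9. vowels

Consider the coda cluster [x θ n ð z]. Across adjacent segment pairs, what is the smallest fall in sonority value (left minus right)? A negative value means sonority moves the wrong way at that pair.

-2

/x/: voiceless fricative = 3.
/θ/: voiceless fricative = 3.
/n/: nasal = 5.
/ð/: voiced fricative = 4.
/z/: voiced fricative = 4.
/x/→/θ/: change +0.
/θ/→/n/: change -2.
/n/→/ð/: change +1.
/ð/→/z/: change +0.
Minimum = -2.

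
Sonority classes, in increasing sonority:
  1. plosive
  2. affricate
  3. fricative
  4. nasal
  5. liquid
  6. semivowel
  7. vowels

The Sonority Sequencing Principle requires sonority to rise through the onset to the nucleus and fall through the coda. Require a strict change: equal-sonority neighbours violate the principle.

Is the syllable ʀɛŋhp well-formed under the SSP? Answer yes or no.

Onset: /ʀ/ is a liquid (sonority 5); then the nucleus /ɛ/ (sonority 7).
Onset profile 5-7 — rises to the nucleus.
Coda: /ŋ/ is a nasal (sonority 4), /h/ is a fricative (sonority 3), /p/ is a plosive (sonority 1).
Coda profile 7-4-3-1 — falls from the nucleus.

yes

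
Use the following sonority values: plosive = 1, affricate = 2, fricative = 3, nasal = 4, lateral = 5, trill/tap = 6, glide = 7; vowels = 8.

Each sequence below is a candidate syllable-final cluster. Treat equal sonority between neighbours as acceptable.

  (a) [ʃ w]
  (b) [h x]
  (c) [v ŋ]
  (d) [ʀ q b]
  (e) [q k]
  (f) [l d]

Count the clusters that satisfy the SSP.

4

(a) 3-7 → violates
(b) 3-3 → obeys
(c) 3-4 → violates
(d) 6-1-1 → obeys
(e) 1-1 → obeys
(f) 5-1 → obeys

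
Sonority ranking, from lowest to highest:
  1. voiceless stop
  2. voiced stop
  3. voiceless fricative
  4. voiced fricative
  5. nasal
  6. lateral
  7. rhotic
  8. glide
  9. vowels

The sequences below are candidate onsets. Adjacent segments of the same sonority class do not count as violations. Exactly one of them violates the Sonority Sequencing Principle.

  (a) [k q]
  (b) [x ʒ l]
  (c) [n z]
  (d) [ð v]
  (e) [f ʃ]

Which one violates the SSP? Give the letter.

(a) 1-1 → obeys
(b) 3-4-6 → obeys
(c) 5-4 → violates
(d) 4-4 → obeys
(e) 3-3 → obeys

c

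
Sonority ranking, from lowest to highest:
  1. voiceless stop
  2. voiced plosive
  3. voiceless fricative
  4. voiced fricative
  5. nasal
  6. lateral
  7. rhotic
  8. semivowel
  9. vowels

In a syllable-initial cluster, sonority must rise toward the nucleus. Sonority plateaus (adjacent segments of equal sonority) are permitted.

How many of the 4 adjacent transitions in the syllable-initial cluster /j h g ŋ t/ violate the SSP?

/j/ — semivowel, sonority 8.
/h/ — voiceless fricative, sonority 3.
/g/ — voiced plosive, sonority 2.
/ŋ/ — nasal, sonority 5.
/t/ — voiceless stop, sonority 1.
/j/→/h/: 8→3 (does not rise) — violation.
/h/→/g/: 3→2 (does not rise) — violation.
/g/→/ŋ/: 2→5 (rises) — ok.
/ŋ/→/t/: 5→1 (does not rise) — violation.

3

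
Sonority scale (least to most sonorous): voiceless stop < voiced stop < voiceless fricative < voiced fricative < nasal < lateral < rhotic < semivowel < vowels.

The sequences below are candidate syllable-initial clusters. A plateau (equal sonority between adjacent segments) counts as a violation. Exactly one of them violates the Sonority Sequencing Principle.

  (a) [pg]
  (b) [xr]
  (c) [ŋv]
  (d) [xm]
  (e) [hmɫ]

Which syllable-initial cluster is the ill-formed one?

c

(a) 1-2 → obeys
(b) 3-7 → obeys
(c) 5-4 → violates
(d) 3-5 → obeys
(e) 3-5-6 → obeys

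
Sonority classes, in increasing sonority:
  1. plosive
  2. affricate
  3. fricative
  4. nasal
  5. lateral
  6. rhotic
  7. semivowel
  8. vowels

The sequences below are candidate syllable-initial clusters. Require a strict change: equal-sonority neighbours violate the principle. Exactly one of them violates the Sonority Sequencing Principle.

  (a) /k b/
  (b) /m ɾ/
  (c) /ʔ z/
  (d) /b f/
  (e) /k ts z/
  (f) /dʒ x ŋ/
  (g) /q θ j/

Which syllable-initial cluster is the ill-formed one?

a

(a) 1-1 → violates
(b) 4-6 → obeys
(c) 1-3 → obeys
(d) 1-3 → obeys
(e) 1-2-3 → obeys
(f) 2-3-4 → obeys
(g) 1-3-7 → obeys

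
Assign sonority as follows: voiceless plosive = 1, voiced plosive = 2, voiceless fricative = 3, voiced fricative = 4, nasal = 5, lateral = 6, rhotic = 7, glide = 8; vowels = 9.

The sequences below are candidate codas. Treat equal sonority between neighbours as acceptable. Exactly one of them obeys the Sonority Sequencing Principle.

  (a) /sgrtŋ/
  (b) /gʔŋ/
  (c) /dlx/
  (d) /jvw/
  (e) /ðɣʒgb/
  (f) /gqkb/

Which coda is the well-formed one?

(a) sonority 3-2-7-1-5: ill-formed.
(b) sonority 2-1-5: ill-formed.
(c) sonority 2-6-3: ill-formed.
(d) sonority 8-4-8: ill-formed.
(e) sonority 4-4-4-2-2: well-formed.
(f) sonority 2-1-1-2: ill-formed.

e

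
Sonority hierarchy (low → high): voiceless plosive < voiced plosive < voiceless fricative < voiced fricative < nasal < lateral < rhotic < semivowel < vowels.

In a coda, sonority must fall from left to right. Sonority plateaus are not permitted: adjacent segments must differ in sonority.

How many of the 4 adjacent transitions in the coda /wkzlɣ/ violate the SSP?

/w/ — semivowel, sonority 8.
/k/ — voiceless plosive, sonority 1.
/z/ — voiced fricative, sonority 4.
/l/ — lateral, sonority 6.
/ɣ/ — voiced fricative, sonority 4.
/w/→/k/: 8→1 (falls) — ok.
/k/→/z/: 1→4 (does not fall) — violation.
/z/→/l/: 4→6 (does not fall) — violation.
/l/→/ɣ/: 6→4 (falls) — ok.

2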